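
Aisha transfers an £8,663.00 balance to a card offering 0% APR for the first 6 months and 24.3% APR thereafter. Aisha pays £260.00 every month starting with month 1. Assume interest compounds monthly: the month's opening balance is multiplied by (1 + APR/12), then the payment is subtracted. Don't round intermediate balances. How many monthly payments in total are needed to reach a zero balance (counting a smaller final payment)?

Promo months 1–6 at r₀ = 0%/12 = 0; months 7+ at r₁ = 24.3%/12 = 0.02025.
After month 6 (no interest yet): B = £8,663.00 − 6·£260.00 = £7,103.00.
Then at r₁ with £260.00/mo: n₂ = −ln(1 − r₁·B/P)/ln(1+r₁) ≈ 40.19 → 41 more payments.

47 payments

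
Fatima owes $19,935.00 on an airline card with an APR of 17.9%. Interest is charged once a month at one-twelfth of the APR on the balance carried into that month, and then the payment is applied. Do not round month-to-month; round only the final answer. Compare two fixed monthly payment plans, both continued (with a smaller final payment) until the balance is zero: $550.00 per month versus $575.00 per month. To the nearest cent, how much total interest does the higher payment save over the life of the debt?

$625.04

Monthly rate r = 17.9%/12 = 1.49167% = 0.0149167.
At $550.00/mo: n = ⌈−ln(1 − rB₀/P)/ln(1+r)⌉ = 53 payments (last $299.26); total interest = total paid − $19,935.00 = $8,964.26.
At $575.00/mo: 50 payments (last $99.22); total interest $8,339.22.
Interest saved = $8,964.26 − $8,339.22 = $625.04.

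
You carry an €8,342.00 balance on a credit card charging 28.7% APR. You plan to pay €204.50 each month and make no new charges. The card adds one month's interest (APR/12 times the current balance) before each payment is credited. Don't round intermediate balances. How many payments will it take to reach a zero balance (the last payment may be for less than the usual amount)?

158 months

Monthly rate r = 28.7%/12 = 2.39167% = 0.0239167.
Recurrence: B ← B·(1+r) − €204.50.
Month 1: interest €199.51; balance after payment €8,337.01.
Month 2: interest €199.39; balance after payment €8,331.91.
Closed form: n = −ln(1 − rB₀/P)/ln(1+r) = −ln(0.024387)/ln(1.02392) ≈ 157.126, so the balance reaches zero during payment 158.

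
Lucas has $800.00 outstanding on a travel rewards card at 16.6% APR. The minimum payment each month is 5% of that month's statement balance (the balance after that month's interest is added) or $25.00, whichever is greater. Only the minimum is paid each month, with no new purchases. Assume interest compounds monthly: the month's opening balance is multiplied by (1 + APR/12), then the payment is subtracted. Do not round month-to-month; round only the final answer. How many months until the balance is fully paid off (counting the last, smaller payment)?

37 months

Monthly rate r = 16.6%/12 = 1.38333% = 0.0138333.
While 5% of the post-interest balance exceeds $25.00, each month B ← (B·(1+r))·(1 − 0.05), i.e. B shrinks by the factor (1+r)·0.95 = 0.96314.
This holds for months 1–13. Entering month 14 the balance is $490.98; 5% of the post-interest balance is now below $25.00, so the flat $25.00 minimum applies from here.
From month 14 a fixed $25.00 at rate r clears $490.98 in 24 more payments. Total: 13 + 24 = 37 months.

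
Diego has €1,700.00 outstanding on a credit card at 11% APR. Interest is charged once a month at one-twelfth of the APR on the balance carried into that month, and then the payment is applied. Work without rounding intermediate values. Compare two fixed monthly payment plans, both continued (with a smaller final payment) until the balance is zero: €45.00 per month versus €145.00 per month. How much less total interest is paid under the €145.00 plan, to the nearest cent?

Monthly rate r = 11%/12 = 0.916667% = 0.00916667.
At €45.00/mo: n = ⌈−ln(1 − rB₀/P)/ln(1+r)⌉ = 47 payments (last €26.46); total interest = total paid − €1,700.00 = €396.46.
At €145.00/mo: 13 payments (last €66.87); total interest €106.87.
Interest saved = €396.46 − €106.87 = €289.59.

€289.59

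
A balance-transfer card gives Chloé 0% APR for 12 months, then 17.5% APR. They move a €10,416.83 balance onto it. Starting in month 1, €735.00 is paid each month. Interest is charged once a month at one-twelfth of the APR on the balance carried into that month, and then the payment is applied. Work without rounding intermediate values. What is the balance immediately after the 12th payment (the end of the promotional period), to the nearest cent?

Promo months 1–12 at r₀ = 0%/12 = 0; months 13+ at r₁ = 17.5%/12 = 0.0145833.
After month 12 (no interest yet): B = €10,416.83 − 12·€735.00 = €1,596.83.

€1,596.83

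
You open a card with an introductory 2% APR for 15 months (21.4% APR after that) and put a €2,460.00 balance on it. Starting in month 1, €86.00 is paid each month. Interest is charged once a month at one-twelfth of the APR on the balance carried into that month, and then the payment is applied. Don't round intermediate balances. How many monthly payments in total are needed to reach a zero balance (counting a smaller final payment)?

32 months

Promo months 1–15 at r₀ = 2%/12 = 0.00166667; months 16+ at r₁ = 21.4%/12 = 0.0178333.
After month 15: iterate B ← B·(1+r₀) − €86.00 for 15 months → €1,217.06.
Then at r₁ with €86.00/mo: n₂ = −ln(1 − r₁·B/P)/ln(1+r₁) ≈ 16.45 → 17 more payments.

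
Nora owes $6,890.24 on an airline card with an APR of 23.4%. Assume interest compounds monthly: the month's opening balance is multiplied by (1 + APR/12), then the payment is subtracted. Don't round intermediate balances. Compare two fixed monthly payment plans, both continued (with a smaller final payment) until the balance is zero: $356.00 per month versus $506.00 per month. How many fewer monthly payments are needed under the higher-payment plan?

9 fewer payments

Monthly rate r = 23.4%/12 = 1.95% = 0.0195.
At $356.00/mo: n = ⌈−ln(1 − rB₀/P)/ln(1+r)⌉ = 25 payments (last $192.19); total interest = total paid − $6,890.24 = $1,845.95.
At $506.00/mo: 16 payments (last $495.96); total interest $1,195.72.
Payments saved = 25 − 16 = 9.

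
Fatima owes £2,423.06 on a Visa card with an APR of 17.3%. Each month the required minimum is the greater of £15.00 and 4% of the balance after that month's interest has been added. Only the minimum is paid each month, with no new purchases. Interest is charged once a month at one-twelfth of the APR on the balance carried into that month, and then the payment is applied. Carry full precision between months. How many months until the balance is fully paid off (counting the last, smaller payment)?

Monthly rate r = 17.3%/12 = 1.44167% = 0.0144167.
While 4% of the post-interest balance exceeds £15.00, each month B ← (B·(1+r))·(1 − 0.04), i.e. B shrinks by the factor (1+r)·0.96 = 0.97384.
This holds for months 1–71. Entering month 72 the balance is £368.96; 4% of the post-interest balance is now below £15.00, so the flat £15.00 minimum applies from here.
From month 72 a fixed £15.00 at rate r clears £368.96 in 31 more payments. Total: 71 + 31 = 102 months.

102 months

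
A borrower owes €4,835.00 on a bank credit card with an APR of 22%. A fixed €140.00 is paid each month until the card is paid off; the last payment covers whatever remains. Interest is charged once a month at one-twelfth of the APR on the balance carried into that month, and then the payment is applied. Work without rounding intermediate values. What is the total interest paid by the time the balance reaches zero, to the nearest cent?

€2,893.05

Monthly rate r = 22%/12 = 1.83333% = 0.0183333.
Payoff takes n = ⌈−ln(1 − rB₀/P)/ln(1+r)⌉ = ⌈55.199⌉ = 56 payments; the last is €28.05.
Total paid = 55·€140.00 + €28.05 = €7,728.05.
Total interest = total paid − principal = €7,728.05 − €4,835.00 = €2,893.05.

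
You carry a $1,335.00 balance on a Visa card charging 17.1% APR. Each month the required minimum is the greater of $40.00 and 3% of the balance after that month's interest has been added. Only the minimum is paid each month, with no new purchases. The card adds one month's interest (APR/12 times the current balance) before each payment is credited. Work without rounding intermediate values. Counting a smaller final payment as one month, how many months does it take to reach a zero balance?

Monthly rate r = 17.1%/12 = 1.425% = 0.01425.
While 3% of the post-interest balance exceeds $40.00, each month B ← (B·(1+r))·(1 − 0.03), i.e. B shrinks by the factor (1+r)·0.97 = 0.98382.
This holds for months 1–1. Entering month 2 the balance is $1,313.40; 3% of the post-interest balance is now below $40.00, so the flat $40.00 minimum applies from here.
From month 2 a fixed $40.00 at rate r clears $1,313.40 in 45 more payments. Total: 1 + 45 = 46 months.

46 months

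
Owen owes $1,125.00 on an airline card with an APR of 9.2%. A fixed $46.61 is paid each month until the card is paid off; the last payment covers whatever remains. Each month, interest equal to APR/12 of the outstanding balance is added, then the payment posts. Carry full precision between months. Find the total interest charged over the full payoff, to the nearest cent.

$123.82

Monthly rate r = 9.2%/12 = 0.766667% = 0.00766667.
Payoff takes n = ⌈−ln(1 − rB₀/P)/ln(1+r)⌉ = ⌈26.792⌉ = 27 payments; the last is $36.96.
Total paid = 26·$46.61 + $36.96 = $1,248.82.
Total interest = total paid − principal = $1,248.82 − $1,125.00 = $123.82.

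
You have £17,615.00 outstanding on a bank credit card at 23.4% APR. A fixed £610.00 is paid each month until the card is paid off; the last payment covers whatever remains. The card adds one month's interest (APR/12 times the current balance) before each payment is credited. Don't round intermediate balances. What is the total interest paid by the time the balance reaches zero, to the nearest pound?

£8,541

Monthly rate r = 23.4%/12 = 1.95% = 0.0195.
Payoff takes n = ⌈−ln(1 − rB₀/P)/ln(1+r)⌉ = ⌈42.877⌉ = 43 payments; the last is £535.69.
Total paid = 42·£610.00 + £535.69 = £26,155.69.
Total interest = total paid − principal = £26,155.69 − £17,615.00 = £8,540.69.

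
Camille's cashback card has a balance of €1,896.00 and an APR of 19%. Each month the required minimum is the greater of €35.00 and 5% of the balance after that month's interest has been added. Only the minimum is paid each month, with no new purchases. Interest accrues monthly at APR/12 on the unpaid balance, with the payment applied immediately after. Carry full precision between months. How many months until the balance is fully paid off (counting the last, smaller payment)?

Monthly rate r = 19%/12 = 1.58333% = 0.0158333.
While 5% of the post-interest balance exceeds €35.00, each month B ← (B·(1+r))·(1 − 0.05), i.e. B shrinks by the factor (1+r)·0.95 = 0.96504.
This holds for months 1–29. Entering month 30 the balance is €675.58; 5% of the post-interest balance is now below €35.00, so the flat €35.00 minimum applies from here.
From month 30 a fixed €35.00 at rate r clears €675.58 in 24 more payments. Total: 29 + 24 = 53 months.

53 months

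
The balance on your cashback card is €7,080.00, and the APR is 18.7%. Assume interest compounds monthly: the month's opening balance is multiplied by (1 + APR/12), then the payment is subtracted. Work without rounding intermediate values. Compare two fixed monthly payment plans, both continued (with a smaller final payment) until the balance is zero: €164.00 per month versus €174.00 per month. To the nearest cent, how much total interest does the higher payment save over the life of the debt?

€534.42

Monthly rate r = 18.7%/12 = 1.55833% = 0.0155833.
At €164.00/mo: n = ⌈−ln(1 − rB₀/P)/ln(1+r)⌉ = 73 payments (last €39.10); total interest = total paid − €7,080.00 = €4,767.10.
At €174.00/mo: 66 payments (last €2.68); total interest €4,232.68.
Interest saved = €4,767.10 − €4,232.68 = €534.42.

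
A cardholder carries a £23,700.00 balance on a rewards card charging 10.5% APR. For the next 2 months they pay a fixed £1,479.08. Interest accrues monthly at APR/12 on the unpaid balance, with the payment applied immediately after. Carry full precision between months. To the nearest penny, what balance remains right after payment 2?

£21,145.46

Monthly rate r = 10.5%/12 = 0.875% = 0.00875.
Each month: B ← B·(1+r) − £1,479.08.
Month 1: interest £207.38; balance after payment £22,428.29.
Month 2: interest £196.25; balance after payment £21,145.46.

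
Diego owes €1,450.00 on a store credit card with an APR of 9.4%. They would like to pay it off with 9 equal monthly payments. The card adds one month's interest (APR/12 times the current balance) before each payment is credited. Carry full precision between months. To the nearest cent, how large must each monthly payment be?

Monthly rate r = 9.4%/12 = 0.783333% = 0.00783333.
Level-payment amortization: P = B₀·r / (1 − (1+r)^(−n)) = 1450.00·0.00783333 / (1 − 1.00783^(−9)).
Denominator 1 − (1+r)^(−9) = 0.0678162327.
P = 11.3583 / 0.0678162327 ≈ 167.49.

€167.49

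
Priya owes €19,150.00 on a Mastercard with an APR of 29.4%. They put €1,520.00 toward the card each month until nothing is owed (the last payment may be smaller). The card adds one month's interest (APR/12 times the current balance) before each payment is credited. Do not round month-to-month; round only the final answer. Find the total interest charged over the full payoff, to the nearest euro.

Monthly rate r = 29.4%/12 = 2.45% = 0.0245.
Payoff takes n = ⌈−ln(1 − rB₀/P)/ln(1+r)⌉ = ⌈15.251⌉ = 16 payments; the last is €384.29.
Total paid = 15·€1,520.00 + €384.29 = €23,184.29.
Total interest = total paid − principal = €23,184.29 − €19,150.00 = €4,034.29.

€4,034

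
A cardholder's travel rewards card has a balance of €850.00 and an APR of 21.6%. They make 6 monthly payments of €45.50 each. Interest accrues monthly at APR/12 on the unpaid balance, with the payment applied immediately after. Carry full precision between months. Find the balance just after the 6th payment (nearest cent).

€660.45

Monthly rate r = 21.6%/12 = 1.8% = 0.018.
Each month: B ← B·(1+r) − €45.50.
Month 1: interest €15.30; balance after payment €819.80.
Month 2: interest €14.76; balance after payment €789.06.
Month 3: interest €14.20; balance after payment €757.76.
Month 4: interest €13.64; balance after payment €725.90.
Month 5: interest €13.07; balance after payment €693.47.
Month 6: interest €12.48; balance after payment €660.45.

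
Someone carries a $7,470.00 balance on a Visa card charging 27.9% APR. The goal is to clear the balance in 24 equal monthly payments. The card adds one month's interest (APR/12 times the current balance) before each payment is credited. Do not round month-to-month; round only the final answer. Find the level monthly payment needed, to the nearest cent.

$409.64

Monthly rate r = 27.9%/12 = 2.325% = 0.02325.
Level-payment amortization: P = B₀·r / (1 − (1+r)^(−n)) = 7470.00·0.02325 / (1 − 1.02325^(−24)).
Denominator 1 − (1+r)^(−24) = 0.423979526.
P = 173.678 / 0.423979526 ≈ 409.64.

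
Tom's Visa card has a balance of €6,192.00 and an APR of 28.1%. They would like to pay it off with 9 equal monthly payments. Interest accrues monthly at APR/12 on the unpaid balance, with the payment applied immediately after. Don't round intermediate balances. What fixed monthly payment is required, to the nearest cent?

€771.04

Monthly rate r = 28.1%/12 = 2.34167% = 0.0234167.
Level-payment amortization: P = B₀·r / (1 − (1+r)^(−n)) = 6192.00·0.0234167 / (1 − 1.02342^(−9)).
Denominator 1 − (1+r)^(−9) = 0.188053092.
P = 144.996 / 0.188053092 ≈ 771.04.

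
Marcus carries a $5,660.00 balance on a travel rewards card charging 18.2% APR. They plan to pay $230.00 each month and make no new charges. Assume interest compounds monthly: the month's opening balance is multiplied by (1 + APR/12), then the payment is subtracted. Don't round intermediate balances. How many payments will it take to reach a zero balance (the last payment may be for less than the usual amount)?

Monthly rate r = 18.2%/12 = 1.51667% = 0.0151667.
Recurrence: B ← B·(1+r) − $230.00.
Month 1: interest $85.84; balance after payment $5,515.84.
Month 2: interest $83.66; balance after payment $5,369.50.
Closed form: n = −ln(1 − rB₀/P)/ln(1+r) = −ln(0.62677)/ln(1.01517) ≈ 31.036, so the balance reaches zero during payment 32.

32 payments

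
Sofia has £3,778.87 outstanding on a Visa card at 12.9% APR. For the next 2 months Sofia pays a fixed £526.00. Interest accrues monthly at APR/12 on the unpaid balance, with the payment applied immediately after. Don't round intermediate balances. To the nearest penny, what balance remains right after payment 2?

£2,802.90

Monthly rate r = 12.9%/12 = 1.075% = 0.01075.
Each month: B ← B·(1+r) − £526.00.
Month 1: interest £40.62; balance after payment £3,293.49.
Month 2: interest £35.41; balance after payment £2,802.90.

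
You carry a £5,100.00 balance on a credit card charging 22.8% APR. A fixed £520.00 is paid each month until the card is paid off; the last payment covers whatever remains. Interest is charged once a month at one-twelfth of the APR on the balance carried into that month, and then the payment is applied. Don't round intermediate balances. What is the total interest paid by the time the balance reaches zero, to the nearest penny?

£597.57

Monthly rate r = 22.8%/12 = 1.9% = 0.019.
Payoff takes n = ⌈−ln(1 − rB₀/P)/ln(1+r)⌉ = ⌈10.956⌉ = 11 payments; the last is £497.57.
Total paid = 10·£520.00 + £497.57 = £5,697.57.
Total interest = total paid − principal = £5,697.57 − £5,100.00 = £597.57.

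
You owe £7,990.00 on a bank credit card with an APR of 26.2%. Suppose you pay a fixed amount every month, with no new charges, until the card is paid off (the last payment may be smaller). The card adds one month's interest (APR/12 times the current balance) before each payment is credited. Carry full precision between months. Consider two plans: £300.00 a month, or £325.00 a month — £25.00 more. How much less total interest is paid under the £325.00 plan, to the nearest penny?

Monthly rate r = 26.2%/12 = 2.18333% = 0.0218333.
At £300.00/mo: n = ⌈−ln(1 − rB₀/P)/ln(1+r)⌉ = 41 payments (last £99.74); total interest = total paid − £7,990.00 = £4,109.74.
At £325.00/mo: 36 payments (last £205.09); total interest £3,590.09.
Interest saved = £4,109.74 − £3,590.09 = £519.65.

£519.65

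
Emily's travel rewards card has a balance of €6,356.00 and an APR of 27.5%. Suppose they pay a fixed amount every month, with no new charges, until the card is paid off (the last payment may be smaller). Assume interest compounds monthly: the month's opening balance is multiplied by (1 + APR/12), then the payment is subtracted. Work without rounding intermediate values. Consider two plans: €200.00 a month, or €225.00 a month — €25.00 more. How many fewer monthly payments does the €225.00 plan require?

11 fewer payments

Monthly rate r = 27.5%/12 = 2.29167% = 0.0229167.
At €200.00/mo: n = ⌈−ln(1 − rB₀/P)/ln(1+r)⌉ = 58 payments (last €102.24); total interest = total paid − €6,356.00 = €5,146.24.
At €225.00/mo: 47 payments (last €0.68); total interest €3,994.68.
Payments saved = 58 − 47 = 11.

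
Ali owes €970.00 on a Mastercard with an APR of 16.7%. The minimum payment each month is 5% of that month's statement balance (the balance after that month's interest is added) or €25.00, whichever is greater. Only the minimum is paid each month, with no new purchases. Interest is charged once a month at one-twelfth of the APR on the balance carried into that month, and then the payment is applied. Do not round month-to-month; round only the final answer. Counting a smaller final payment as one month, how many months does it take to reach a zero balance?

Monthly rate r = 16.7%/12 = 1.39167% = 0.0139167.
While 5% of the post-interest balance exceeds €25.00, each month B ← (B·(1+r))·(1 − 0.05), i.e. B shrinks by the factor (1+r)·0.95 = 0.96322.
This holds for months 1–19. Entering month 20 the balance is €475.95; 5% of the post-interest balance is now below €25.00, so the flat €25.00 minimum applies from here.
From month 20 a fixed €25.00 at rate r clears €475.95 in 23 more payments. Total: 19 + 23 = 42 months.

42 months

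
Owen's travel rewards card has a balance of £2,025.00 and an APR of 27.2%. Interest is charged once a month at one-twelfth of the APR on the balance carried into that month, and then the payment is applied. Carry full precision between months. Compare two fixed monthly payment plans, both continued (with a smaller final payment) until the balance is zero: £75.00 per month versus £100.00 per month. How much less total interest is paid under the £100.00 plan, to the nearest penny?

£426.97

Monthly rate r = 27.2%/12 = 2.26667% = 0.0226667.
At £75.00/mo: n = ⌈−ln(1 − rB₀/P)/ln(1+r)⌉ = 43 payments (last £18.15); total interest = total paid − £2,025.00 = £1,143.15.
At £100.00/mo: 28 payments (last £41.18); total interest £716.18.
Interest saved = £1,143.15 − £716.18 = £426.97.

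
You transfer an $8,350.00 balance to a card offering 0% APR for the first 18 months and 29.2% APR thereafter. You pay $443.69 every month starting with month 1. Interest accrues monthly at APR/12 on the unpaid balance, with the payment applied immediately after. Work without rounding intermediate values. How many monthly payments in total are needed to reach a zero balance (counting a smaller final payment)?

19 months

Promo months 1–18 at r₀ = 0%/12 = 0; months 19+ at r₁ = 29.2%/12 = 0.0243333.
After month 18 (no interest yet): B = $8,350.00 − 18·$443.69 = $363.58.
Then at r₁ with $443.69/mo: n₂ = −ln(1 − r₁·B/P)/ln(1+r₁) ≈ 0.84 → 1 more payments.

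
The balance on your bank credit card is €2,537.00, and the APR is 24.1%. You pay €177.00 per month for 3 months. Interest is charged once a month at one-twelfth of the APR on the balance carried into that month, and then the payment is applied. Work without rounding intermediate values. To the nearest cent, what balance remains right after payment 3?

Monthly rate r = 24.1%/12 = 2.00833% = 0.0200833.
Each month: B ← B·(1+r) − €177.00.
Month 1: interest €50.95; balance after payment €2,410.95.
Month 2: interest €48.42; balance after payment €2,282.37.
Month 3: interest €45.84; balance after payment €2,151.21.

€2,151.21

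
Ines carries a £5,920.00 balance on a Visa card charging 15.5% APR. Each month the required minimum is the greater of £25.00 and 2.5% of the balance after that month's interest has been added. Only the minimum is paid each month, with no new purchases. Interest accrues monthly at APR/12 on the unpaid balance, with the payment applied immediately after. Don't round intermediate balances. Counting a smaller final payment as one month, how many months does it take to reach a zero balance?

Monthly rate r = 15.5%/12 = 1.29167% = 0.0129167.
While 2.5% of the post-interest balance exceeds £25.00, each month B ← (B·(1+r))·(1 − 0.025), i.e. B shrinks by the factor (1+r)·0.975 = 0.98759.
This holds for months 1–144. Entering month 145 the balance is £980.85; 2.5% of the post-interest balance is now below £25.00, so the flat £25.00 minimum applies from here.
From month 145 a fixed £25.00 at rate r clears £980.85 in 56 more payments. Total: 144 + 56 = 200 months.

200 months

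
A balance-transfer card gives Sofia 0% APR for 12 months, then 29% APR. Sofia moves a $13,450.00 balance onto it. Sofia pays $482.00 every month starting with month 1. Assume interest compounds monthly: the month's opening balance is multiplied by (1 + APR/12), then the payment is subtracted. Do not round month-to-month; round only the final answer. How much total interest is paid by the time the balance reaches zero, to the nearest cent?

Promo months 1–12 at r₀ = 0%/12 = 0; months 13+ at r₁ = 29%/12 = 0.0241667.
After month 12 (no interest yet): B = $13,450.00 − 12·$482.00 = $7,666.00.
Then at r₁ with $482.00/mo: n₂ = −ln(1 − r₁·B/P)/ln(1+r₁) ≈ 20.31 → 21 more payments.
Total paid = 32·$482.00 + $152.79 = $15,576.79; interest = $15,576.79 − $13,450.00 = $2,126.79.

$2,126.79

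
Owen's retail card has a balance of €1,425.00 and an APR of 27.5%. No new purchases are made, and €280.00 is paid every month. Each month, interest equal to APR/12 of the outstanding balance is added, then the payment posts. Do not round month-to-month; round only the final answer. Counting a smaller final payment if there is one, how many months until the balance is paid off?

Monthly rate r = 27.5%/12 = 2.29167% = 0.0229167.
Recurrence: B ← B·(1+r) − €280.00.
Month 1: interest €32.66; balance after payment €1,177.66.
Month 2: interest €26.99; balance after payment €924.64.
Month 3: interest €21.19; balance after payment €665.83.
Month 4: interest €15.26; balance after payment €401.09.
Month 5: interest €9.19; balance after payment €130.28.
Month 6: interest €2.99; balance after payment €0.00.

6 months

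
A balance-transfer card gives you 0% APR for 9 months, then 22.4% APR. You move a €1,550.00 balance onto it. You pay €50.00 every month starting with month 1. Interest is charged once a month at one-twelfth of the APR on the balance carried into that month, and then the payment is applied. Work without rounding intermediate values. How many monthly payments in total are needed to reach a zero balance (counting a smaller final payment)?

Promo months 1–9 at r₀ = 0%/12 = 0; months 10+ at r₁ = 22.4%/12 = 0.0186667.
After month 9 (no interest yet): B = €1,550.00 − 9·€50.00 = €1,100.00.
Then at r₁ with €50.00/mo: n₂ = −ln(1 − r₁·B/P)/ln(1+r₁) ≈ 28.59 → 29 more payments.

38 payments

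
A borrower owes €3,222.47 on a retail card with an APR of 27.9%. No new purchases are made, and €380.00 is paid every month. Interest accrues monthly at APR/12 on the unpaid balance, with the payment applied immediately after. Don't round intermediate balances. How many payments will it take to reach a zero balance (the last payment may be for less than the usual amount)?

10 months

Monthly rate r = 27.9%/12 = 2.325% = 0.02325.
Recurrence: B ← B·(1+r) − €380.00.
Month 1: interest €74.92; balance after payment €2,917.39.
Month 2: interest €67.83; balance after payment €2,605.22.
Closed form: n = −ln(1 − rB₀/P)/ln(1+r) = −ln(0.80284)/ln(1.02325) ≈ 9.555, so the balance reaches zero during payment 10.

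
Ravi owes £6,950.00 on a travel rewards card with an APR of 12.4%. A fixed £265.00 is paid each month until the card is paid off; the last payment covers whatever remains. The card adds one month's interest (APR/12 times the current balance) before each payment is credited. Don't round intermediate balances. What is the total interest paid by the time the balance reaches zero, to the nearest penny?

£1,198.25

Monthly rate r = 12.4%/12 = 1.03333% = 0.0103333.
Payoff takes n = ⌈−ln(1 − rB₀/P)/ln(1+r)⌉ = ⌈30.747⌉ = 31 payments; the last is £198.25.
Total paid = 30·£265.00 + £198.25 = £8,148.25.
Total interest = total paid − principal = £8,148.25 − £6,950.00 = £1,198.25.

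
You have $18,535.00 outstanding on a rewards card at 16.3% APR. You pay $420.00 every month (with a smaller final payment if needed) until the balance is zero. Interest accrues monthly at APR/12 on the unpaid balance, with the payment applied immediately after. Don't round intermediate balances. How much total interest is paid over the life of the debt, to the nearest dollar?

Monthly rate r = 16.3%/12 = 1.35833% = 0.0135833.
Payoff takes n = ⌈−ln(1 − rB₀/P)/ln(1+r)⌉ = ⌈67.811⌉ = 68 payments; the last is $341.23.
Total paid = 67·$420.00 + $341.23 = $28,481.23.
Total interest = total paid − principal = $28,481.23 − $18,535.00 = $9,946.23.

$9,946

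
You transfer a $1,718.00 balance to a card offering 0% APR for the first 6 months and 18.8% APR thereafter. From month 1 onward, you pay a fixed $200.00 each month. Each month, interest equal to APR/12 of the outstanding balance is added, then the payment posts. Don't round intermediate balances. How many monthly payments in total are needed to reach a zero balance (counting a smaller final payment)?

9 payments

Promo months 1–6 at r₀ = 0%/12 = 0; months 7+ at r₁ = 18.8%/12 = 0.0156667.
After month 6 (no interest yet): B = $1,718.00 − 6·$200.00 = $518.00.
Then at r₁ with $200.00/mo: n₂ = −ln(1 − r₁·B/P)/ln(1+r₁) ≈ 2.66 → 3 more payments.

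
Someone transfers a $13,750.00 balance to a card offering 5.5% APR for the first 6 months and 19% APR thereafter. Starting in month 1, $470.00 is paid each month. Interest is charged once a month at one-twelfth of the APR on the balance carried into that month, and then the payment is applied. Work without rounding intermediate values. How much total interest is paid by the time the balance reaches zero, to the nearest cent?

Promo months 1–6 at r₀ = 5.5%/12 = 0.00458333; months 7+ at r₁ = 19%/12 = 0.0158333.
After month 6: iterate B ← B·(1+r₀) − $470.00 for 6 months → $11,279.97.
Then at r₁ with $470.00/mo: n₂ = −ln(1 − r₁·B/P)/ln(1+r₁) ≈ 30.43 → 31 more payments.
Total paid = 36·$470.00 + $203.02 = $17,123.02; interest = $17,123.02 − $13,750.00 = $3,373.02.

$3,373.02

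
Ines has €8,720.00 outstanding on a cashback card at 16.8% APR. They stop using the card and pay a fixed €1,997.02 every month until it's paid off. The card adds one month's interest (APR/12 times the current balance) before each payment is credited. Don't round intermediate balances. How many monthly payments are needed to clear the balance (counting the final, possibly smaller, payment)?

Monthly rate r = 16.8%/12 = 1.4% = 0.014.
Recurrence: B ← B·(1+r) − €1,997.02.
Month 1: interest €122.08; balance after payment €6,845.06.
Month 2: interest €95.83; balance after payment €4,943.87.
Month 3: interest €69.21; balance after payment €3,016.07.
Month 4: interest €42.22; balance after payment €1,061.27.
Month 5: interest €14.86; balance after payment €0.00.

5 payments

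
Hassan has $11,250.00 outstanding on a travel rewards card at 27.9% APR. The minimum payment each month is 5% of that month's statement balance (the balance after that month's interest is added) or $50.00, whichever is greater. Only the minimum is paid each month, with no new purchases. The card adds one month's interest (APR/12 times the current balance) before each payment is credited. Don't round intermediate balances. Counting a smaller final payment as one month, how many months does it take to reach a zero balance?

Monthly rate r = 27.9%/12 = 2.325% = 0.02325.
While 5% of the post-interest balance exceeds $50.00, each month B ← (B·(1+r))·(1 − 0.05), i.e. B shrinks by the factor (1+r)·0.95 = 0.97209.
This holds for months 1–87. Entering month 88 the balance is $958.34; 5% of the post-interest balance is now below $50.00, so the flat $50.00 minimum applies from here.
From month 88 a fixed $50.00 at rate r clears $958.34 in 26 more payments. Total: 87 + 26 = 113 months.

113 months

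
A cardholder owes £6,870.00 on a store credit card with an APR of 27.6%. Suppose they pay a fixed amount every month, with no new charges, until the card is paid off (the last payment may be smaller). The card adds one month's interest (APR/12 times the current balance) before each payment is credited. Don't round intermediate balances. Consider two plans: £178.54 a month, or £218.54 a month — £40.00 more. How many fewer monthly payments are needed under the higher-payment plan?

Monthly rate r = 27.6%/12 = 2.3% = 0.023.
At £178.54/mo: n = ⌈−ln(1 − rB₀/P)/ln(1+r)⌉ = 96 payments (last £21.21); total interest = total paid − £6,870.00 = £10,112.51.
At £218.54/mo: 57 payments (last £100.75); total interest £5,468.99.
Payments saved = 96 − 57 = 39.

39 fewer payments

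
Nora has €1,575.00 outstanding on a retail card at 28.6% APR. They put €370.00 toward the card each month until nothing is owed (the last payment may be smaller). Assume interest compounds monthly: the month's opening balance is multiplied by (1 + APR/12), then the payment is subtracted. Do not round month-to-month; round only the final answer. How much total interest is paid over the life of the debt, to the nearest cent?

€106.54

Monthly rate r = 28.6%/12 = 2.38333% = 0.0238333.
Payoff takes n = ⌈−ln(1 − rB₀/P)/ln(1+r)⌉ = ⌈4.542⌉ = 5 payments; the last is €201.54.
Total paid = 4·€370.00 + €201.54 = €1,681.54.
Total interest = total paid − principal = €1,681.54 − €1,575.00 = €106.54.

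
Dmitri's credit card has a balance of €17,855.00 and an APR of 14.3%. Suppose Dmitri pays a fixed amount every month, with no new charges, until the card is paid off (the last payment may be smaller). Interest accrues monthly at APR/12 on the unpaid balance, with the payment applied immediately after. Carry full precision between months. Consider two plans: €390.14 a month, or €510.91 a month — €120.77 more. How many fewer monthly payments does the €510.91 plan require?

21 fewer payments

Monthly rate r = 14.3%/12 = 1.19167% = 0.0119167.
At €390.14/mo: n = ⌈−ln(1 − rB₀/P)/ln(1+r)⌉ = 67 payments (last €212.30); total interest = total paid − €17,855.00 = €8,106.54.
At €510.91/mo: 46 payments (last €240.43); total interest €5,376.38.
Payments saved = 67 − 46 = 21.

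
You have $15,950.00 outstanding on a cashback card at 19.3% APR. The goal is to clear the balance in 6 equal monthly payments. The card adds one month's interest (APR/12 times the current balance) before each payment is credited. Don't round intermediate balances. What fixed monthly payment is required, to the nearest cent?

$2,809.96

Monthly rate r = 19.3%/12 = 1.60833% = 0.0160833.
Level-payment amortization: P = B₀·r / (1 − (1+r)^(−n)) = 15950.00·0.0160833 / (1 − 1.01608^(−6)).
Denominator 1 − (1+r)^(−6) = 0.0912926654.
P = 256.529 / 0.0912926654 ≈ 2809.96.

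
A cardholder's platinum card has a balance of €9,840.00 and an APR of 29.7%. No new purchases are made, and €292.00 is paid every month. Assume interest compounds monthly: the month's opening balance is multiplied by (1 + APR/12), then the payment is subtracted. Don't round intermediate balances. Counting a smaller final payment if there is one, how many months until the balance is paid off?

Monthly rate r = 29.7%/12 = 2.475% = 0.02475.
Recurrence: B ← B·(1+r) − €292.00.
Month 1: interest €243.54; balance after payment €9,791.54.
Month 2: interest €242.34; balance after payment €9,741.88.
Closed form: n = −ln(1 − rB₀/P)/ln(1+r) = −ln(0.16596)/ln(1.02475) ≈ 73.461, so the balance reaches zero during payment 74.

74 months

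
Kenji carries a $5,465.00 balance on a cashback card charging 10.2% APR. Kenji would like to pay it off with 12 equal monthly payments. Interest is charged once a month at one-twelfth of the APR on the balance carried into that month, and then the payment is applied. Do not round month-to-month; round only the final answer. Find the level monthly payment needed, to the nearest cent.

Monthly rate r = 10.2%/12 = 0.85% = 0.0085.
Level-payment amortization: P = B₀·r / (1 − (1+r)^(−n)) = 5465.00·0.0085 / (1 − 1.0085^(−12)).
Denominator 1 − (1+r)^(−12) = 0.0965811054.
P = 46.4525 / 0.0965811054 ≈ 480.97.

$480.97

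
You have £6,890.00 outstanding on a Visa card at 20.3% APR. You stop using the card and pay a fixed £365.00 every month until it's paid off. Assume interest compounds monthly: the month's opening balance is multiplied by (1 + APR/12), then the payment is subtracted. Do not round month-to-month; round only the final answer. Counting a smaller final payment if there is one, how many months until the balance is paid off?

Monthly rate r = 20.3%/12 = 1.69167% = 0.0169167.
Recurrence: B ← B·(1+r) − £365.00.
Month 1: interest £116.56; balance after payment £6,641.56.
Month 2: interest £112.35; balance after payment £6,388.91.
Closed form: n = −ln(1 − rB₀/P)/ln(1+r) = −ln(0.68067)/ln(1.01692) ≈ 22.931, so the balance reaches zero during payment 23.

23 payments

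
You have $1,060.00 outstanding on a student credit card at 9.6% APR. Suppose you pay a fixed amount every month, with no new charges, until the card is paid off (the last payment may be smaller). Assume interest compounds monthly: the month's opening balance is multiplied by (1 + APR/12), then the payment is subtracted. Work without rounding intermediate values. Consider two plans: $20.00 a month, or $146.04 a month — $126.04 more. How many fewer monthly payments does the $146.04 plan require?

Monthly rate r = 9.6%/12 = 0.8% = 0.008.
At $20.00/mo: n = ⌈−ln(1 − rB₀/P)/ln(1+r)⌉ = 70 payments (last $4.64); total interest = total paid − $1,060.00 = $324.64.
At $146.04/mo: 8 payments (last $74.25); total interest $36.53.
Payments saved = 70 − 8 = 62.

62 fewer payments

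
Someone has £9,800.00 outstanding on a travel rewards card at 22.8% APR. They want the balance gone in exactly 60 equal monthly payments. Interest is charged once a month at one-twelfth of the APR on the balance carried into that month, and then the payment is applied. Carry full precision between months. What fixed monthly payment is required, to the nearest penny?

Monthly rate r = 22.8%/12 = 1.9% = 0.019.
Level-payment amortization: P = B₀·r / (1 − (1+r)^(−n)) = 9800.00·0.019 / (1 − 1.019^(−60)).
Denominator 1 − (1+r)^(−60) = 0.67674224.
P = 186.2 / 0.67674224 ≈ 275.14.

£275.14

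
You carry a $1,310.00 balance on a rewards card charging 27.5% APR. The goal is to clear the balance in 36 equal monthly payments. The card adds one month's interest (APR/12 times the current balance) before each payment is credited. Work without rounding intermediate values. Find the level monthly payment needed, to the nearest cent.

Monthly rate r = 27.5%/12 = 2.29167% = 0.0229167.
Level-payment amortization: P = B₀·r / (1 − (1+r)^(−n)) = 1310.00·0.0229167 / (1 − 1.02292^(−36)).
Denominator 1 − (1+r)^(−36) = 0.557665484.
P = 30.0208 / 0.557665484 ≈ 53.83.

$53.83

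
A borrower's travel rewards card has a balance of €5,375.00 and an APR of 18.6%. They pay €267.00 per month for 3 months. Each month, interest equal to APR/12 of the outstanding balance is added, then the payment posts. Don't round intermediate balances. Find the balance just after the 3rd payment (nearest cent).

Monthly rate r = 18.6%/12 = 1.55% = 0.0155.
Each month: B ← B·(1+r) − €267.00.
Month 1: interest €83.31; balance after payment €5,191.31.
Month 2: interest €80.47; balance after payment €5,004.78.
Month 3: interest €77.57; balance after payment €4,815.35.

€4,815.35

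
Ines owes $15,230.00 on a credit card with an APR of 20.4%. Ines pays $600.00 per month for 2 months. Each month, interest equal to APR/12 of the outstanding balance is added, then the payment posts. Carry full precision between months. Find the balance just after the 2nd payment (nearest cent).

$14,542.02

Monthly rate r = 20.4%/12 = 1.7% = 0.017.
Each month: B ← B·(1+r) − $600.00.
Month 1: interest $258.91; balance after payment $14,888.91.
Month 2: interest $253.11; balance after payment $14,542.02.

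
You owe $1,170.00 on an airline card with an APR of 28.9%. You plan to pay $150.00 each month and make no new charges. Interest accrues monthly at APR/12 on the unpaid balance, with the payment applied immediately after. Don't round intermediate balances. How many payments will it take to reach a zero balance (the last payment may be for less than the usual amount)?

Monthly rate r = 28.9%/12 = 2.40833% = 0.0240833.
Recurrence: B ← B·(1+r) − $150.00.
Month 1: interest $28.18; balance after payment $1,048.18.
Month 2: interest $25.24; balance after payment $923.42.
Closed form: n = −ln(1 − rB₀/P)/ln(1+r) = −ln(0.81215)/ln(1.02408) ≈ 8.743, so the balance reaches zero during payment 9.

9 payments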